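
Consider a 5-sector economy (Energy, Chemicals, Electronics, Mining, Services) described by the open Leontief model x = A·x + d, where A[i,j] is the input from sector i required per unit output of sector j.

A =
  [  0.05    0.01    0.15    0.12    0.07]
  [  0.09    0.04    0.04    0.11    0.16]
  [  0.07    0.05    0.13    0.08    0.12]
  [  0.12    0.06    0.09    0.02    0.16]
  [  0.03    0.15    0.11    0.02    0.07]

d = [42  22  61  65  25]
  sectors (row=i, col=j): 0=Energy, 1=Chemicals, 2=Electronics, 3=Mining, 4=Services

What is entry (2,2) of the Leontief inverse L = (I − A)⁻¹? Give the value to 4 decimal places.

Form M = I − A:
  [  0.95   -0.01   -0.15   -0.12   -0.07]
  [ -0.09    0.96   -0.04   -0.11   -0.16]
  [ -0.07   -0.05    0.87   -0.08   -0.12]
  [ -0.12   -0.06   -0.09    0.98   -0.16]
  [ -0.03   -0.15   -0.11   -0.02    0.93]
Leontief inverse L = M⁻¹:
  [  1.1001    0.0570    0.2281    0.1628    0.1500]
  [  0.1401    1.0969    0.1212    0.1551    0.2416]
  [  0.1224    0.1049    1.2149    0.1302    0.2064]
  [  0.1670    0.1154    0.1754    1.0730    0.2397]
  [  0.0761    0.1936    0.1744    0.0687    1.1486]
Total output x = L · d:
  x_0 = 1.1001·42 + 0.0570·22 + 0.2281·61 + 0.1628·65 + 0.1500·25 = 75.7058
  x_1 = 0.1401·42 + 1.0969·22 + 0.1212·61 + 0.1551·65 + 0.2416·25 = 53.5250
  x_2 = 0.1224·42 + 0.1049·22 + 1.2149·61 + 0.1302·65 + 0.2064·25 = 95.1817
  x_3 = 0.1670·42 + 0.1154·22 + 0.1754·61 + 1.0730·65 + 0.2397·25 = 95.9870
  x_4 = 0.0761·42 + 0.1936·22 + 0.1744·61 + 0.0687·65 + 1.1486·25 = 51.2792

L[2,2] = 1.2149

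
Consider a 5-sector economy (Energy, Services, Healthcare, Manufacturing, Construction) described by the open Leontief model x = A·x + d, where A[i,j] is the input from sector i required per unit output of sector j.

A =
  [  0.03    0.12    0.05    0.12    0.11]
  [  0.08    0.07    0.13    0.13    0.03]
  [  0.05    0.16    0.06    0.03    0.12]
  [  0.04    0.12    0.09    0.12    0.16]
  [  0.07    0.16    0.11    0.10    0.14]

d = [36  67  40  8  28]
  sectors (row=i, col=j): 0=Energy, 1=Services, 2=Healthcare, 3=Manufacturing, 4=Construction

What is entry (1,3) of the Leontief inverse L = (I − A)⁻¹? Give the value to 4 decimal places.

Form M = I − A:
  [  0.97   -0.12   -0.05   -0.12   -0.11]
  [ -0.08    0.93   -0.13   -0.13   -0.03]
  [ -0.05   -0.16    0.94   -0.03   -0.12]
  [ -0.04   -0.12   -0.09    0.88   -0.16]
  [ -0.07   -0.16   -0.11   -0.10    0.86]
Leontief inverse L = M⁻¹:
  [  1.0794    0.2237    0.1320    0.2078    0.2029]
  [  0.1252    1.1754    0.2041    0.2119    0.1249]
  [  0.0993    0.2582    1.1393    0.1134    0.2018]
  [  0.1009    0.2512    0.1897    1.2251    0.2761]
  [  0.1356    0.2991    0.2165    0.2133    1.2605]
Total output x = L · d:
  x_0 = 1.0794·36 + 0.2237·67 + 0.1320·40 + 0.2078·8 + 0.2029·28 = 66.4721
  x_1 = 0.1252·36 + 1.1754·67 + 0.2041·40 + 0.2119·8 + 0.1249·28 = 96.6142
  x_2 = 0.0993·36 + 0.2582·67 + 1.1393·40 + 0.1134·8 + 0.2018·28 = 72.9991
  x_3 = 0.1009·36 + 0.2512·67 + 0.1897·40 + 1.2251·8 + 0.2761·28 = 45.5858
  x_4 = 0.1356·36 + 0.2991·67 + 0.2165·40 + 0.2133·8 + 1.2605·28 = 70.5812

L[1,3] = 0.2119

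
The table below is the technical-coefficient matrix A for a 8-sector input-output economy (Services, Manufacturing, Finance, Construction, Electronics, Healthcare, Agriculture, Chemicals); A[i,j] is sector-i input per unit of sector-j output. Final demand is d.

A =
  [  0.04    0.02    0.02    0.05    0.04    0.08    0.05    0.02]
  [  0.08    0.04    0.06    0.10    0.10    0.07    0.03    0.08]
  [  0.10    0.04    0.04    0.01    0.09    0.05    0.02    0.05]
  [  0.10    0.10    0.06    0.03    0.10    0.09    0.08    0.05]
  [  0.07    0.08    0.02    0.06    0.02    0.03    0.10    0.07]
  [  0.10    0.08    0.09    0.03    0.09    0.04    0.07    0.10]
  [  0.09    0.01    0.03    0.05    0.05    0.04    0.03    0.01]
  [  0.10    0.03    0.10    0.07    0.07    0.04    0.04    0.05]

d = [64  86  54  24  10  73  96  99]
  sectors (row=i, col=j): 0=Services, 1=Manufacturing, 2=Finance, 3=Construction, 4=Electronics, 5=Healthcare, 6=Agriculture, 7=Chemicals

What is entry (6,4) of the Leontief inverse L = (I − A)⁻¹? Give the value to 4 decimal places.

L[6,4] = 0.0859

Form M = I − A:
  [  0.96   -0.02   -0.02   -0.05   -0.04   -0.08   -0.05   -0.02]
  [ -0.08    0.96   -0.06   -0.10   -0.10   -0.07   -0.03   -0.08]
  [ -0.10   -0.04    0.96   -0.01   -0.09   -0.05   -0.02   -0.05]
  [ -0.10   -0.10   -0.06    0.97   -0.10   -0.09   -0.08   -0.05]
  [ -0.07   -0.08   -0.02   -0.06    0.98   -0.03   -0.10   -0.07]
  [ -0.10   -0.08   -0.09   -0.03   -0.09    0.96   -0.07   -0.10]
  [ -0.09   -0.01   -0.03   -0.05   -0.05   -0.04    0.97   -0.01]
  [ -0.10   -0.03   -0.10   -0.07   -0.07   -0.04   -0.04    0.95]
Leontief inverse L = M⁻¹:
  [  1.0906    0.0517    0.0513    0.0787    0.0810    0.1129    0.0840    0.0529]
  [  0.1676    1.0959    0.1142    0.1519    0.1709    0.1289    0.0900    0.1369]
  [  0.1573    0.0752    1.0750    0.0476    0.1353    0.0895    0.0606    0.0888]
  [  0.1914    0.1542    0.1154    1.0885    0.1741    0.1511    0.1402    0.1106]
  [  0.1385    0.1174    0.0624    0.1042    1.0766    0.0773    0.1418    0.1105]
  [  0.1893    0.1302    0.1441    0.0864    0.1616    1.0994    0.1263    0.1560]
  [  0.1344    0.0386    0.0558    0.0765    0.0859    0.0726    1.0622    0.0382]
  [  0.1746    0.0751    0.1437    0.1128    0.1307    0.0916    0.0889    1.0963]
Total output x = L · d:
  x_0 = 1.0906·64 + 0.0517·86 + 0.0513·54 + 0.0787·24 + 0.0810·10 + 0.1129·73 + 0.0840·96 + 0.0529·99 = 101.2670
  x_1 = 0.1676·64 + 1.0959·86 + 0.1142·54 + 0.1519·24 + 0.1709·10 + 0.1289·73 + 0.0900·96 + 0.1369·99 = 148.0974
  x_2 = 0.1573·64 + 0.0752·86 + 1.0750·54 + 0.0476·24 + 0.1353·10 + 0.0895·73 + 0.0606·96 + 0.0888·99 = 98.2126
  x_3 = 0.1914·64 + 0.1542·86 + 0.1154·54 + 1.0885·24 + 0.1741·10 + 0.1511·73 + 0.1402·96 + 0.1106·99 = 95.0468
  x_4 = 0.1385·64 + 0.1174·86 + 0.0624·54 + 0.1042·24 + 1.0766·10 + 0.0773·73 + 0.1418·96 + 0.1105·99 = 65.7868
  x_5 = 0.1893·64 + 0.1302·86 + 0.1441·54 + 0.0864·24 + 0.1616·10 + 1.0994·73 + 0.1263·96 + 0.1560·99 = 142.6139
  x_6 = 0.1344·64 + 0.0386·86 + 0.0558·54 + 0.0765·24 + 0.0859·10 + 0.0726·73 + 1.0622·96 + 0.0382·99 = 128.6796
  x_7 = 0.1746·64 + 0.0751·86 + 0.1437·54 + 0.1128·24 + 0.1307·10 + 0.0916·73 + 0.0889·96 + 1.0963·99 = 153.1589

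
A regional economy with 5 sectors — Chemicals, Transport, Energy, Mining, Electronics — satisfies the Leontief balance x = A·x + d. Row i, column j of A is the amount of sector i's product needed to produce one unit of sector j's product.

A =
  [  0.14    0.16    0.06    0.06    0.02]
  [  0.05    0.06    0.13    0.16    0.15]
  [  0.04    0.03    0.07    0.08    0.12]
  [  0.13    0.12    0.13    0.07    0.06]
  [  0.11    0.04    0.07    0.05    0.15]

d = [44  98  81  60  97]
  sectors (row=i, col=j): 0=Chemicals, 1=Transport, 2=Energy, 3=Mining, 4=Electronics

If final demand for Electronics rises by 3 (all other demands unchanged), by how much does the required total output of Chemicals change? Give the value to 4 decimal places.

Form M = I − A:
  [  0.86   -0.16   -0.06   -0.06   -0.02]
  [ -0.05    0.94   -0.13   -0.16   -0.15]
  [ -0.04   -0.03    0.93   -0.08   -0.12]
  [ -0.13   -0.12   -0.13    0.93   -0.06]
  [ -0.11   -0.04   -0.07   -0.05    0.85]
Leontief inverse L = M⁻¹:
  [  1.2158    0.2328    0.1374    0.1356    0.0987]
  [  0.1444    1.1365    0.2203    0.2373    0.2518]
  [  0.0993    0.0767    1.1238    0.1261    0.1834]
  [  0.2144    0.1965    0.2133    1.1494    0.1510]
  [  0.1849    0.1015    0.1332    0.1067    1.2251]
Total output x = L · d:
  x_0 = 1.2158·44 + 0.2328·98 + 0.1374·81 + 0.1356·60 + 0.0987·97 = 105.1513
  x_1 = 0.1444·44 + 1.1365·98 + 0.2203·81 + 0.2373·60 + 0.2518·97 = 174.2344
  x_2 = 0.0993·44 + 0.0767·98 + 1.1238·81 + 0.1261·60 + 0.1834·97 = 128.2708
  x_3 = 0.2144·44 + 0.1965·98 + 0.2133·81 + 1.1494·60 + 0.1510·97 = 129.5695
  x_4 = 0.1849·44 + 0.1015·98 + 0.1332·81 + 0.1067·60 + 1.2251·97 = 154.1099
Δx_0 = L[0,4] · Δd_4 = 0.0987 · 3 = 0.2960

0.2960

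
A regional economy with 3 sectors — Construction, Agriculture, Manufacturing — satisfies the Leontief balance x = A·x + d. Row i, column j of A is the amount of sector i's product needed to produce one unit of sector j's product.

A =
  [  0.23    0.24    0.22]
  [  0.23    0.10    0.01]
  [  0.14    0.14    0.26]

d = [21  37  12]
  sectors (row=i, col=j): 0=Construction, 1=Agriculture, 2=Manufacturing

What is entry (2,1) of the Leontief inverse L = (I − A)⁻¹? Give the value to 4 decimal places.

Form M = I − A:
  [  0.77   -0.24   -0.22]
  [ -0.23    0.90   -0.01]
  [ -0.14   -0.14    0.74]
Leontief inverse L = M⁻¹:
  [  1.5252    0.4783    0.4599]
  [  0.3938    1.2369    0.1338]
  [  0.3630    0.3245    1.4637]
Total output x = L · d:
  x_0 = 1.5252·21 + 0.4783·37 + 0.4599·12 = 55.2426
  x_1 = 0.3938·21 + 1.2369·37 + 0.1338·12 = 55.6419
  x_2 = 0.3630·21 + 0.3245·37 + 1.4637·12 = 37.1944

L[2,1] = 0.3245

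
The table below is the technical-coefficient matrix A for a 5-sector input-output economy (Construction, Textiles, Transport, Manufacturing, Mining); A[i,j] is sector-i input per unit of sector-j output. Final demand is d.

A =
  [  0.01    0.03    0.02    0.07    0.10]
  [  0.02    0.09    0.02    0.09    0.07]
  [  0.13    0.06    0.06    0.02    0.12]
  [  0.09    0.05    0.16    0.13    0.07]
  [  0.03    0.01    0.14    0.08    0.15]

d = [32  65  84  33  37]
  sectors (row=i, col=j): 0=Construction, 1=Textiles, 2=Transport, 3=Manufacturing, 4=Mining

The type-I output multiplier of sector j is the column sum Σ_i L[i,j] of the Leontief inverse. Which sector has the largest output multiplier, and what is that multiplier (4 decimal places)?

Mining (1.8296)

Form M = I − A:
  [  0.99   -0.03   -0.02   -0.07   -0.10]
  [ -0.02    0.91   -0.02   -0.09   -0.07]
  [ -0.13   -0.06    0.94   -0.02   -0.12]
  [ -0.09   -0.05   -0.16    0.87   -0.07]
  [ -0.03   -0.01   -0.14   -0.08    0.85]
Leontief inverse L = M⁻¹:
  [  1.0327    0.0453    0.0615    0.1023    0.1423]
  [  0.0464    1.1132    0.0644    0.1311    0.1170]
  [  0.1587    0.0839    1.1078    0.0641    0.1872]
  [  0.1449    0.0870    0.2305    1.1896    0.1547]
  [  0.0768    0.0367    0.2071    0.1277    1.2283]
Total output x = L · d:
  x_0 = 1.0327·32 + 0.0453·65 + 0.0615·84 + 0.1023·33 + 0.1423·37 = 49.8017
  x_1 = 0.0464·32 + 1.1132·65 + 0.0644·84 + 0.1311·33 + 0.1170·37 = 87.9102
  x_2 = 0.1587·32 + 0.0839·65 + 1.1078·84 + 0.0641·33 + 0.1872·37 = 112.6266
  x_3 = 0.1449·32 + 0.0870·65 + 0.2305·84 + 1.1896·33 + 0.1547·37 = 74.6329
  x_4 = 0.0768·32 + 0.0367·65 + 0.2071·84 + 0.1277·33 + 1.2283·37 = 71.8959
Output multipliers (column sums of L):
  Construction: 1.4594
  Textiles: 1.3660
  Transport: 1.6713
  Manufacturing: 1.6148
  Mining: 1.8296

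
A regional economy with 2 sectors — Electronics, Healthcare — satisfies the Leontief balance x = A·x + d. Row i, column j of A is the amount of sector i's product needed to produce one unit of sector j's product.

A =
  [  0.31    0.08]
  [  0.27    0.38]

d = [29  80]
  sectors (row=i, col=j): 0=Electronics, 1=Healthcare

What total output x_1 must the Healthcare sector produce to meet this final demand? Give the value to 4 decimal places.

Form M = I − A:
  [  0.69   -0.08]
  [ -0.27    0.62]
Leontief inverse L = M⁻¹:
  [  1.5263    0.1969]
  [  0.6647    1.6987]
Total output x = L · d:
  x_0 = 1.5263·29 + 0.1969·80 = 60.0197
  x_1 = 0.6647·29 + 1.6987·80 = 155.1699

155.1699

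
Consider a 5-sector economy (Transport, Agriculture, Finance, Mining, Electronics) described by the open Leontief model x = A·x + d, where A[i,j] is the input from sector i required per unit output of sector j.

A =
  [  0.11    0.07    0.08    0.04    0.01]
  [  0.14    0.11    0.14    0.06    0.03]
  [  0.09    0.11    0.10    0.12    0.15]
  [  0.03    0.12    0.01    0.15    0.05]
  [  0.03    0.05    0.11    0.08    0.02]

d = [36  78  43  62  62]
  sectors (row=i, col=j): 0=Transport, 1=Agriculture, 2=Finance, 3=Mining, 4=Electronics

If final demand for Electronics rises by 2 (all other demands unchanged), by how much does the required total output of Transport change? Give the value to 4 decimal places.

Form M = I − A:
  [  0.89   -0.07   -0.08   -0.04   -0.01]
  [ -0.14    0.89   -0.14   -0.06   -0.03]
  [ -0.09   -0.11    0.90   -0.12   -0.15]
  [ -0.03   -0.12   -0.01    0.85   -0.05]
  [ -0.03   -0.05   -0.11   -0.08    0.98]
Leontief inverse L = M⁻¹:
  [  1.1597    0.1206    0.1276    0.0848    0.0394]
  [  0.2159    1.1894    0.2152    0.1319    0.0783]
  [  0.1646    0.1984    1.1833    0.2076    0.1995]
  [  0.0775    0.1805    0.0578    1.2082    0.0768]
  [  0.0713    0.1014    0.1524    0.1313    1.0543]
Total output x = L · d:
  x_0 = 1.1597·36 + 0.1206·78 + 0.1276·43 + 0.0848·62 + 0.0394·62 = 64.3435
  x_1 = 0.2159·36 + 1.1894·78 + 0.2152·43 + 0.1319·62 + 0.0783·62 = 122.8290
  x_2 = 0.1646·36 + 0.1984·78 + 1.1833·43 + 0.2076·62 + 0.1995·62 = 97.5165
  x_3 = 0.0775·36 + 0.1805·78 + 0.0578·43 + 1.2082·62 + 0.0768·62 = 99.0253
  x_4 = 0.0713·36 + 0.1014·78 + 0.1524·43 + 0.1313·62 + 1.0543·62 = 90.5312
Δx_0 = L[0,4] · Δd_4 = 0.0394 · 2 = 0.0788

0.0788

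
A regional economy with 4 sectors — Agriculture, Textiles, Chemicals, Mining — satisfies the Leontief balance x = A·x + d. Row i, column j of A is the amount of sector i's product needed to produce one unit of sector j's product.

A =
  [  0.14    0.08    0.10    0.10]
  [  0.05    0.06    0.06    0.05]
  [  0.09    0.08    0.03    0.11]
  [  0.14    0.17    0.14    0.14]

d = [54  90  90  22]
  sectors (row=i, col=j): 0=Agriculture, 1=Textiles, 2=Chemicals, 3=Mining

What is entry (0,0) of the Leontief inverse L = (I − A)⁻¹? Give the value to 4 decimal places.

L[0,0] = 1.2158

Form M = I − A:
  [  0.86   -0.08   -0.10   -0.10]
  [ -0.05    0.94   -0.06   -0.05]
  [ -0.09   -0.08    0.97   -0.11]
  [ -0.14   -0.17   -0.14    0.86]
Leontief inverse L = M⁻¹:
  [  1.2158    0.1478    0.1591    0.1703]
  [  0.0868    1.0942    0.0889    0.0851]
  [  0.1471    0.1337    1.0778    0.1627]
  [  0.2390    0.2621    0.2189    1.2338]
Total output x = L · d:
  x_0 = 1.2158·54 + 0.1478·90 + 0.1591·90 + 0.1703·22 = 97.0151
  x_1 = 0.0868·54 + 1.0942·90 + 0.0889·90 + 0.0851·22 = 113.0335
  x_2 = 0.1471·54 + 0.1337·90 + 1.0778·90 + 0.1627·22 = 120.5587
  x_3 = 0.2390·54 + 0.2621·90 + 0.2189·90 + 1.2338·22 = 83.3442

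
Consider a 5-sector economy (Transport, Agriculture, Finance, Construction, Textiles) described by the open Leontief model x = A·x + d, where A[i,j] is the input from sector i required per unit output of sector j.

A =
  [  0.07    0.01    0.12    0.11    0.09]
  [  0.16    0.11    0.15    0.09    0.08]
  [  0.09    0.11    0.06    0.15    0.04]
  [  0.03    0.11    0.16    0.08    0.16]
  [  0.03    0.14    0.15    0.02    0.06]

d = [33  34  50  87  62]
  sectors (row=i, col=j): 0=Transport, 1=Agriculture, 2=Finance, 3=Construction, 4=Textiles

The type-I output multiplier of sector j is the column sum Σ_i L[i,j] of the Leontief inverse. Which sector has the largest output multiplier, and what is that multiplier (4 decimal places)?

Finance (2.2035)

Form M = I − A:
  [  0.93   -0.01   -0.12   -0.11   -0.09]
  [ -0.16    0.89   -0.15   -0.09   -0.08]
  [ -0.09   -0.11    0.94   -0.15   -0.04]
  [ -0.03   -0.11   -0.16    0.92   -0.16]
  [ -0.03   -0.14   -0.15   -0.02    0.94]
Leontief inverse L = M⁻¹:
  [  1.1213    0.0854    0.2121    0.1804    0.1543]
  [  0.2486    1.2137    0.2869    0.1990    0.1732]
  [  0.1585    0.1946    1.1739    0.2320    0.1212]
  [  0.1113    0.2199    0.2876    1.1739    0.2414]
  [  0.1005    0.2192    0.2430    0.0974    1.1190]
Total output x = L · d:
  x_0 = 1.1213·33 + 0.0854·34 + 0.2121·50 + 0.1804·87 + 0.1543·62 = 75.7705
  x_1 = 0.2486·33 + 1.2137·34 + 0.2869·50 + 0.1990·87 + 0.1732·62 = 91.8632
  x_2 = 0.1585·33 + 0.1946·34 + 1.1739·50 + 0.2320·87 + 0.1212·62 = 98.2443
  x_3 = 0.1113·33 + 0.2199·34 + 0.2876·50 + 1.1739·87 + 0.2414·62 = 142.6307
  x_4 = 0.1005·33 + 0.2192·34 + 0.2430·50 + 0.0974·87 + 1.1190·62 = 100.7694
Output multipliers (column sums of L):
  Transport: 1.7401
  Agriculture: 1.9328
  Finance: 2.2035
  Construction: 1.8827
  Textiles: 1.8092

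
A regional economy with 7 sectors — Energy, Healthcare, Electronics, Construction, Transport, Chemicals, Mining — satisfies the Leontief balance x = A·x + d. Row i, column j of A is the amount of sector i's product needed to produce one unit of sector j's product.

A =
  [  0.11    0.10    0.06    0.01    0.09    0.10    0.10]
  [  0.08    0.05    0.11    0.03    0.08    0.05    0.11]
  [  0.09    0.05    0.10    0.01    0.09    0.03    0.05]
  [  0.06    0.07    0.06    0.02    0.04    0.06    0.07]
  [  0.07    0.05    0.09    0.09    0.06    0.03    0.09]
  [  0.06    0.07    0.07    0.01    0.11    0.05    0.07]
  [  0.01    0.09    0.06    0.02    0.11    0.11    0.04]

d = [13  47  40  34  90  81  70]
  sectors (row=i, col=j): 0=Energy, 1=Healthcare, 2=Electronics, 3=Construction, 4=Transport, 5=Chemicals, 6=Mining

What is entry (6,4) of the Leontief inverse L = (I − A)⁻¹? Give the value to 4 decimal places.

L[6,4] = 0.1800

Form M = I − A:
  [  0.89   -0.10   -0.06   -0.01   -0.09   -0.10   -0.10]
  [ -0.08    0.95   -0.11   -0.03   -0.08   -0.05   -0.11]
  [ -0.09   -0.05    0.90   -0.01   -0.09   -0.03   -0.05]
  [ -0.06   -0.07   -0.06    0.98   -0.04   -0.06   -0.07]
  [ -0.07   -0.05   -0.09   -0.09    0.94   -0.03   -0.09]
  [ -0.06   -0.07   -0.07   -0.01   -0.11    0.95   -0.07]
  [ -0.01   -0.09   -0.06   -0.02   -0.11   -0.11    0.96]
Leontief inverse L = M⁻¹:
  [  1.1850    0.1751    0.1471    0.0415    0.1854    0.1684    0.1838]
  [  0.1453    1.1157    0.1867    0.0573    0.1631    0.1095    0.1802]
  [  0.1484    0.1041    1.1653    0.0342    0.1582    0.0779    0.1111]
  [  0.1093    0.1192    0.1179    1.0394    0.1029    0.1048    0.1243]
  [  0.1307    0.1114    0.1605    0.1146    1.1343    0.0858    0.1557]
  [  0.1176    0.1256    0.1382    0.0370    0.1811    1.0995    0.1337]
  [  0.0660    0.1426    0.1285    0.0470    0.1800    0.1549    1.1032]
Total output x = L · d:
  x_0 = 1.1850·13 + 0.1751·47 + 0.1471·40 + 0.0415·34 + 0.1854·90 + 0.1684·81 + 0.1838·70 = 74.1208
  x_1 = 0.1453·13 + 1.1157·47 + 0.1867·40 + 0.0573·34 + 0.1631·90 + 0.1095·81 + 0.1802·70 = 99.9026
  x_2 = 0.1484·13 + 0.1041·47 + 1.1653·40 + 0.0342·34 + 0.1582·90 + 0.0779·81 + 0.1111·70 = 82.9214
  x_3 = 0.1093·13 + 0.1192·47 + 0.1179·40 + 1.0394·34 + 0.1029·90 + 0.1048·81 + 0.1243·70 = 73.5283
  x_4 = 0.1307·13 + 0.1114·47 + 0.1605·40 + 0.1146·34 + 1.1343·90 + 0.0858·81 + 0.1557·70 = 137.1870
  x_5 = 0.1176·13 + 0.1256·47 + 0.1382·40 + 0.0370·34 + 0.1811·90 + 1.0995·81 + 0.1337·70 = 128.9359
  x_6 = 0.0660·13 + 0.1426·47 + 0.1285·40 + 0.0470·34 + 0.1800·90 + 0.1549·81 + 1.1032·70 = 120.2623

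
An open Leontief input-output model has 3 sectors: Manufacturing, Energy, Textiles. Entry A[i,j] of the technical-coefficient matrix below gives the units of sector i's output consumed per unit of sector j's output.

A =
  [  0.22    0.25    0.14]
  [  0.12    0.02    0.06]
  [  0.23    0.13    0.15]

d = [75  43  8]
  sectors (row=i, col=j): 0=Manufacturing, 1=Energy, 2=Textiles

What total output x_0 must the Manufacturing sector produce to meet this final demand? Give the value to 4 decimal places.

125.7005

Form M = I − A:
  [  0.78   -0.25   -0.14]
  [ -0.12    0.98   -0.06]
  [ -0.23   -0.13    0.85]
Leontief inverse L = M⁻¹:
  [  1.4204    0.3971    0.2620]
  [  0.1993    1.0858    0.1095]
  [  0.4148    0.2735    1.2641]
Total output x = L · d:
  x_0 = 1.4204·75 + 0.3971·43 + 0.2620·8 = 125.7005
  x_1 = 0.1993·75 + 1.0858·43 + 0.1095·8 = 62.5135
  x_2 = 0.4148·75 + 0.2735·43 + 1.2641·8 = 52.9857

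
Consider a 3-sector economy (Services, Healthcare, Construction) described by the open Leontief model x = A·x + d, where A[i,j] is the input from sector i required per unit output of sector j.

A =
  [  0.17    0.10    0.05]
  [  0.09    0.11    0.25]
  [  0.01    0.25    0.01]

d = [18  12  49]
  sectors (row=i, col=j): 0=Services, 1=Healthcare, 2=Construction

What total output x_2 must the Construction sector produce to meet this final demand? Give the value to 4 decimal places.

Form M = I − A:
  [  0.83   -0.10   -0.05]
  [ -0.09    0.89   -0.25]
  [ -0.01   -0.25    0.99]
Leontief inverse L = M⁻¹:
  [  1.2242    0.1667    0.1039]
  [  0.1370    1.2280    0.3170]
  [  0.0470    0.3118    1.0912]
Total output x = L · d:
  x_0 = 1.2242·18 + 0.1667·12 + 0.1039·49 = 29.1283
  x_1 = 0.1370·18 + 1.2280·12 + 0.3170·49 = 32.7366
  x_2 = 0.0470·18 + 0.3118·12 + 1.0912·49 = 58.0560

58.0560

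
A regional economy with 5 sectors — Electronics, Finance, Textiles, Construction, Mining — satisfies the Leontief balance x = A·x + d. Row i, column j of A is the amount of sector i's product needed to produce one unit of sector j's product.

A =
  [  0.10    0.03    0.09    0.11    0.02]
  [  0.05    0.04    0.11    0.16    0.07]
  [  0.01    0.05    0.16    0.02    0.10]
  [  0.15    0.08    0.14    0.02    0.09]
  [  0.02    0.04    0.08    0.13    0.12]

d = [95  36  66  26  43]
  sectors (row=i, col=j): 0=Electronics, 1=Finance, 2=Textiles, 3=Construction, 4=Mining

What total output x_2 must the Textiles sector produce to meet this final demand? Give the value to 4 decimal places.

Form M = I − A:
  [  0.90   -0.03   -0.09   -0.11   -0.02]
  [ -0.05    0.96   -0.11   -0.16   -0.07]
  [ -0.01   -0.05    0.84   -0.02   -0.10]
  [ -0.15   -0.08   -0.14    0.98   -0.09]
  [ -0.02   -0.04   -0.08   -0.13    0.88]
Leontief inverse L = M⁻¹:
  [  1.1426    0.0593    0.1613    0.1497    0.0643]
  [  0.0998    1.0781    0.1992    0.2088    0.1320]
  [  0.0315    0.0765    1.2286    0.0613    0.1527]
  [  0.1932    0.1148    0.2310    1.0856    0.1508]
  [  0.0619    0.0743    0.1585    0.1788    1.1800]
Total output x = L · d:
  x_0 = 1.1426·95 + 0.0593·36 + 0.1613·66 + 0.1497·26 + 0.0643·43 = 127.9817
  x_1 = 0.0998·95 + 1.0781·36 + 0.1992·66 + 0.2088·26 + 0.1320·43 = 72.5508
  x_2 = 0.0315·95 + 0.0765·36 + 1.2286·66 + 0.0613·26 + 0.1527·43 = 94.9966
  x_3 = 0.1932·95 + 0.1148·36 + 0.2310·66 + 1.0856·26 + 0.1508·43 = 72.4465
  x_4 = 0.0619·95 + 0.0743·36 + 0.1585·66 + 0.1788·26 + 1.1800·43 = 74.4085

94.9966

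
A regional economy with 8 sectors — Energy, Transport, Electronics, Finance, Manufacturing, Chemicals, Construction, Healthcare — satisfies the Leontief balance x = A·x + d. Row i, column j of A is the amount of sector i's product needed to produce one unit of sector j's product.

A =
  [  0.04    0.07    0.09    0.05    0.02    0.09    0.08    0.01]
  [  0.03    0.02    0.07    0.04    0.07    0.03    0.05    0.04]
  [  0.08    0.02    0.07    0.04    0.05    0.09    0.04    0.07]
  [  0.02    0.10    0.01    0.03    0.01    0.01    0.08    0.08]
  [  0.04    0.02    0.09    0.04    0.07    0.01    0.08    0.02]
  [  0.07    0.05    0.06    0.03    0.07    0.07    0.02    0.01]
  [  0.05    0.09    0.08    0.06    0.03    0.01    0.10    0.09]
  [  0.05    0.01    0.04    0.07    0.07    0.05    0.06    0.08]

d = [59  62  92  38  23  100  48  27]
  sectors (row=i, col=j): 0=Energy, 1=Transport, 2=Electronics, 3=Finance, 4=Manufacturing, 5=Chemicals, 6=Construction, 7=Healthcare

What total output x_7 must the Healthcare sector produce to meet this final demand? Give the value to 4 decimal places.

65.7591

Form M = I − A:
  [  0.96   -0.07   -0.09   -0.05   -0.02   -0.09   -0.08   -0.01]
  [ -0.03    0.98   -0.07   -0.04   -0.07   -0.03   -0.05   -0.04]
  [ -0.08   -0.02    0.93   -0.04   -0.05   -0.09   -0.04   -0.07]
  [ -0.02   -0.10   -0.01    0.97   -0.01   -0.01   -0.08   -0.08]
  [ -0.04   -0.02   -0.09   -0.04    0.93   -0.01   -0.08   -0.02]
  [ -0.07   -0.05   -0.06   -0.03   -0.07    0.93   -0.02   -0.01]
  [ -0.05   -0.09   -0.08   -0.06   -0.03   -0.01    0.90   -0.09]
  [ -0.05   -0.01   -0.04   -0.07   -0.07   -0.05   -0.06    0.92]
Leontief inverse L = M⁻¹:
  [  1.0793    0.1083    0.1403    0.0836    0.0572    0.1270    0.1268    0.0494]
  [  0.0599    1.0477    0.1094    0.0674    0.0993    0.0568    0.0893    0.0719]
  [  0.1202    0.0569    1.1212    0.0757    0.0887    0.1305    0.0884    0.1077]
  [  0.0460    0.1268    0.0464    1.0587    0.0393    0.0323    0.1192    0.1145]
  [  0.0721    0.0513    0.1335    0.0695    1.0997    0.0385    0.1237    0.0556]
  [  0.1020    0.0794    0.1042    0.0575    0.1021    1.1022    0.0593    0.0375]
  [  0.0918    0.1315    0.1357    0.1021    0.0719    0.0482    1.1586    0.1413]
  [  0.0851    0.0462    0.0858    0.1042    0.1049    0.0816    0.1090    1.1193]
Total output x = L · d:
  x_0 = 1.0793·59 + 0.1083·62 + 0.1403·92 + 0.0836·38 + 0.0572·23 + 0.1270·100 + 0.1268·48 + 0.0494·27 = 107.9139
  x_1 = 0.0599·59 + 1.0477·62 + 0.1094·92 + 0.0674·38 + 0.0993·23 + 0.0568·100 + 0.0893·48 + 0.0719·27 = 95.3084
  x_2 = 0.1202·59 + 0.0569·62 + 1.1212·92 + 0.0757·38 + 0.0887·23 + 0.1305·100 + 0.0884·48 + 0.1077·27 = 138.8877
  x_3 = 0.0460·59 + 0.1268·62 + 0.0464·92 + 1.0587·38 + 0.0393·23 + 0.0323·100 + 0.1192·48 + 0.1145·27 = 68.0264
  x_4 = 0.0721·59 + 0.0513·62 + 0.1335·92 + 0.0695·38 + 1.0997·23 + 0.0385·100 + 0.1237·48 + 0.0556·27 = 58.9423
  x_5 = 0.1020·59 + 0.0794·62 + 0.1042·92 + 0.0575·38 + 0.1021·23 + 1.1022·100 + 0.0593·48 + 0.0375·27 = 139.1328
  x_6 = 0.0918·59 + 0.1315·62 + 0.1357·92 + 0.1021·38 + 0.0719·23 + 0.0482·100 + 1.1586·48 + 0.1413·27 = 95.8266
  x_7 = 0.0851·59 + 0.0462·62 + 0.0858·92 + 0.1042·38 + 0.1049·23 + 0.0816·100 + 0.1090·48 + 1.1193·27 = 65.7591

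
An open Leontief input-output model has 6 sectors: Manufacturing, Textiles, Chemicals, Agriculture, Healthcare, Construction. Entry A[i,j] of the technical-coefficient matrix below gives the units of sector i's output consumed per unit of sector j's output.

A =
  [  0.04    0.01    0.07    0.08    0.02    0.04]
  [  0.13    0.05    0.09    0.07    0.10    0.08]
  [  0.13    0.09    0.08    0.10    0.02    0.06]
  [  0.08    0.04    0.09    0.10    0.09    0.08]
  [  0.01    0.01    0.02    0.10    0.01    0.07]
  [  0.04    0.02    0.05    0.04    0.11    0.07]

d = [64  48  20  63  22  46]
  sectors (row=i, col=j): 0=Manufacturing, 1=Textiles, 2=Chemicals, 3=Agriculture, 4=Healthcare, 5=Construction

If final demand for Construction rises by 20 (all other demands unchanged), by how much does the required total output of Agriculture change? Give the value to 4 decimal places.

Form M = I − A:
  [  0.96   -0.01   -0.07   -0.08   -0.02   -0.04]
  [ -0.13    0.95   -0.09   -0.07   -0.10   -0.08]
  [ -0.13   -0.09    0.92   -0.10   -0.02   -0.06]
  [ -0.08   -0.04   -0.09    0.90   -0.09   -0.08]
  [ -0.01   -0.01   -0.02   -0.10    0.99   -0.07]
  [ -0.04   -0.02   -0.05   -0.04   -0.11    0.93]
Leontief inverse L = M⁻¹:
  [  1.0720    0.0276    0.1004    0.1166    0.0447    0.0683]
  [  0.1839    1.0782    0.1433    0.1379    0.1428    0.1325]
  [  0.1892    0.1196    1.1366    0.1647    0.0662    0.1109]
  [  0.1321    0.0679    0.1406    1.1643    0.1327    0.1307]
  [  0.0348    0.0230    0.0453    0.1293    1.0364    0.0955]
  [  0.0700    0.0365    0.0799    0.0822    0.1368    1.1039]
Total output x = L · d:
  x_0 = 1.0720·64 + 0.0276·48 + 0.1004·20 + 0.1166·63 + 0.0447·22 + 0.0683·46 = 83.4140
  x_1 = 0.1839·64 + 1.0782·48 + 0.1433·20 + 0.1379·63 + 0.1428·22 + 0.1325·46 = 84.3145
  x_2 = 0.1892·64 + 0.1196·48 + 1.1366·20 + 0.1647·63 + 0.0662·22 + 0.1109·46 = 57.5138
  x_3 = 0.1321·64 + 0.0679·48 + 0.1406·20 + 1.1643·63 + 0.1327·22 + 0.1307·46 = 96.8092
  x_4 = 0.0348·64 + 0.0230·48 + 0.0453·20 + 0.1293·63 + 1.0364·22 + 0.0955·46 = 39.5803
  x_5 = 0.0700·64 + 0.0365·48 + 0.0799·20 + 0.0822·63 + 0.1368·22 + 1.1039·46 = 66.8008
Δx_3 = L[3,5] · Δd_5 = 0.1307 · 20 = 2.6147

2.6147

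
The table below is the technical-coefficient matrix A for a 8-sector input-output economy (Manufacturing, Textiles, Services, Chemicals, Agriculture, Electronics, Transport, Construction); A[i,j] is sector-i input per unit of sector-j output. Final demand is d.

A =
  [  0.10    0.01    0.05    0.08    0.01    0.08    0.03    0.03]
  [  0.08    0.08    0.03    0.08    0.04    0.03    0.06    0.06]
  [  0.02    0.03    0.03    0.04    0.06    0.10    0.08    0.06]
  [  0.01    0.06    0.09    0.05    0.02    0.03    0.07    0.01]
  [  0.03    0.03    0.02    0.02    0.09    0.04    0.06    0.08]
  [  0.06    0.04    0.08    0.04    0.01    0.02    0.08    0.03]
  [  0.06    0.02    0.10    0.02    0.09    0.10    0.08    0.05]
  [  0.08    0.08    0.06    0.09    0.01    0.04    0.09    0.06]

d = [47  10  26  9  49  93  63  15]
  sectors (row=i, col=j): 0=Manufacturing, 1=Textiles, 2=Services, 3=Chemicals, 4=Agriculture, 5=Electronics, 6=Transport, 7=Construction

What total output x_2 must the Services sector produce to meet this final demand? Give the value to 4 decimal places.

Form M = I − A:
  [  0.90   -0.01   -0.05   -0.08   -0.01   -0.08   -0.03   -0.03]
  [ -0.08    0.92   -0.03   -0.08   -0.04   -0.03   -0.06   -0.06]
  [ -0.02   -0.03    0.97   -0.04   -0.06   -0.10   -0.08   -0.06]
  [ -0.01   -0.06   -0.09    0.95   -0.02   -0.03   -0.07   -0.01]
  [ -0.03   -0.03   -0.02   -0.02    0.91   -0.04   -0.06   -0.08]
  [ -0.06   -0.04   -0.08   -0.04   -0.01    0.98   -0.08   -0.03]
  [ -0.06   -0.02   -0.10   -0.02   -0.09   -0.10    0.92   -0.05]
  [ -0.08   -0.08   -0.06   -0.09   -0.01   -0.04   -0.09    0.94]
Leontief inverse L = M⁻¹:
  [  1.1364    0.0355    0.0918    0.1150    0.0319    0.1179    0.0739    0.0560]
  [  0.1257    1.1153    0.0777    0.1239    0.0714    0.0745    0.1135    0.0960]
  [  0.0598    0.0608    1.0758    0.0750    0.0916    0.1399    0.1326    0.0946]
  [  0.0393    0.0851    0.1252    1.0782    0.0484    0.0666    0.1125    0.0384]
  [  0.0665    0.0580    0.0573    0.0526    1.1196    0.0758    0.1056    0.1134]
  [  0.0947    0.0648    0.1182    0.0721    0.0378    1.0610    0.1236    0.0591]
  [  0.1081    0.0542    0.1521    0.0623    0.1307    0.1537    1.1431    0.0941]
  [  0.1301    0.1185    0.1153    0.1379    0.0453    0.0924    0.1510    1.0992]
Total output x = L · d:
  x_0 = 1.1364·47 + 0.0355·10 + 0.0918·26 + 0.1150·9 + 0.0319·49 + 0.1179·93 + 0.0739·63 + 0.0560·15 = 75.2091
  x_1 = 0.1257·47 + 1.1153·10 + 0.0777·26 + 0.1239·9 + 0.0714·49 + 0.0745·93 + 0.1135·63 + 0.0960·15 = 39.2192
  x_2 = 0.0598·47 + 0.0608·10 + 1.0758·26 + 0.0750·9 + 0.0916·49 + 0.1399·93 + 0.1326·63 + 0.0946·15 = 59.3355
  x_3 = 0.0393·47 + 0.0851·10 + 0.1252·26 + 1.0782·9 + 0.0484·49 + 0.0666·93 + 0.1125·63 + 0.0384·15 = 31.8804
  x_4 = 0.0665·47 + 0.0580·10 + 0.0573·26 + 0.0526·9 + 1.1196·49 + 0.0758·93 + 0.1056·63 + 0.1134·15 = 75.9355
  x_5 = 0.0947·47 + 0.0648·10 + 0.1182·26 + 0.0721·9 + 0.0378·49 + 1.0610·93 + 0.1236·63 + 0.0591·15 = 118.0144
  x_6 = 0.1081·47 + 0.0542·10 + 0.1521·26 + 0.0623·9 + 0.1307·49 + 0.1537·93 + 1.1431·63 + 0.0941·15 = 104.2621
  x_7 = 0.1301·47 + 0.1185·10 + 0.1153·26 + 0.1379·9 + 0.0453·49 + 0.0924·93 + 0.1510·63 + 1.0992·15 = 48.3480

59.3355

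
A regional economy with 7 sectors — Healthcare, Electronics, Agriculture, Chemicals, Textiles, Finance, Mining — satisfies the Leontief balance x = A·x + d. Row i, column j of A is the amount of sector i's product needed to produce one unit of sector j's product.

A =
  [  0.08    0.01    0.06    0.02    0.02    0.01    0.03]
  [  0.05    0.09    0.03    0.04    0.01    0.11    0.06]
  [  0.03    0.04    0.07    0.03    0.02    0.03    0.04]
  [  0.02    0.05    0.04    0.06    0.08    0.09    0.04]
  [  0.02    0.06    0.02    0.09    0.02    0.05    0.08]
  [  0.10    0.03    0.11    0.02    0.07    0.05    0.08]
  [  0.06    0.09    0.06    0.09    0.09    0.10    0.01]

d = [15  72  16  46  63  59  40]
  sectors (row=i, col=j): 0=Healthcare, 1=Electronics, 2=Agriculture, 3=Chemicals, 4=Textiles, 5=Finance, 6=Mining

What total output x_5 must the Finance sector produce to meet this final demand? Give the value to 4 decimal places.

Form M = I − A:
  [  0.92   -0.01   -0.06   -0.02   -0.02   -0.01   -0.03]
  [ -0.05    0.91   -0.03   -0.04   -0.01   -0.11   -0.06]
  [ -0.03   -0.04    0.93   -0.03   -0.02   -0.03   -0.04]
  [ -0.02   -0.05   -0.04    0.94   -0.08   -0.09   -0.04]
  [ -0.02   -0.06   -0.02   -0.09    0.98   -0.05   -0.08]
  [ -0.10   -0.03   -0.11   -0.02   -0.07    0.95   -0.08]
  [ -0.06   -0.09   -0.06   -0.09   -0.09   -0.10    0.99]
Leontief inverse L = M⁻¹:
  [  1.0982    0.0249    0.0799    0.0350    0.0331    0.0267    0.0443]
  [  0.0881    1.1233    0.0695    0.0677    0.0394    0.1513    0.0917]
  [  0.0507    0.0614    1.0937    0.0490    0.0373    0.0550    0.0589]
  [  0.0518    0.0824    0.0752    1.0909    0.1084    0.1292    0.0729]
  [  0.0488    0.0920    0.0513    0.1191    1.0493    0.0905    0.1060]
  [  0.1374    0.0646    0.1514    0.0539    0.0990    1.0885    0.1123]
  [  0.1007    0.1297    0.1042    0.1267    0.1231    0.1486    1.0523]
Total output x = L · d:
  x_0 = 1.0982·15 + 0.0249·72 + 0.0799·16 + 0.0350·46 + 0.0331·63 + 0.0267·59 + 0.0443·40 = 26.5859
  x_1 = 0.0881·15 + 1.1233·72 + 0.0695·16 + 0.0677·46 + 0.0394·63 + 0.1513·59 + 0.0917·40 = 101.5039
  x_2 = 0.0507·15 + 0.0614·72 + 1.0937·16 + 0.0490·46 + 0.0373·63 + 0.0550·59 + 0.0589·40 = 32.8863
  x_3 = 0.0518·15 + 0.0824·72 + 0.0752·16 + 1.0909·46 + 0.1084·63 + 0.1292·59 + 0.0729·40 = 75.4678
  x_4 = 0.0488·15 + 0.0920·72 + 0.0513·16 + 0.1191·46 + 1.0493·63 + 0.0905·59 + 0.1060·40 = 89.3443
  x_5 = 0.1374·15 + 0.0646·72 + 0.1514·16 + 0.0539·46 + 0.0990·63 + 1.0885·59 + 0.1123·40 = 86.5703
  x_6 = 0.1007·15 + 0.1297·72 + 0.1042·16 + 0.1267·46 + 0.1231·63 + 0.1486·59 + 1.0523·40 = 76.9634

86.5703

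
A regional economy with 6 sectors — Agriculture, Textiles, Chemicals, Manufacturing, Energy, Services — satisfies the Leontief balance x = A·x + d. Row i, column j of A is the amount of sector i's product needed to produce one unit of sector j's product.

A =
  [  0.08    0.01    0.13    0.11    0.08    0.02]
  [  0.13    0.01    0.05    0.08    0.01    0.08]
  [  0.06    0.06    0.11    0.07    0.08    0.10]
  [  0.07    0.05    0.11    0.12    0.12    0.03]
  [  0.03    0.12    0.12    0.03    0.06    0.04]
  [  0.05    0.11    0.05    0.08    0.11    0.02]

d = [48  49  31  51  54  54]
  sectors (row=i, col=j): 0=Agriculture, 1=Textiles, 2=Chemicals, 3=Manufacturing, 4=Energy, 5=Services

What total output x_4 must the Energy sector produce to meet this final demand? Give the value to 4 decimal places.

Form M = I − A:
  [  0.92   -0.01   -0.13   -0.11   -0.08   -0.02]
  [ -0.13    0.99   -0.05   -0.08   -0.01   -0.08]
  [ -0.06   -0.06    0.89   -0.07   -0.08   -0.10]
  [ -0.07   -0.05   -0.11    0.88   -0.12   -0.03]
  [ -0.03   -0.12   -0.12   -0.03    0.94   -0.04]
  [ -0.05   -0.11   -0.05   -0.08   -0.11    0.98]
Leontief inverse L = M⁻¹:
  [  1.1301    0.0573    0.2126    0.1738    0.1442    0.0606]
  [  0.1739    1.0458    0.1162    0.1381    0.0660    0.1077]
  [  0.1170    0.1142    1.1920    0.1379    0.1470    0.1436]
  [  0.1290    0.1052    0.2020    1.1915    0.1903    0.0761]
  [  0.0817    0.1598    0.1854    0.0847    1.1086    0.0815]
  [  0.1028    0.1527    0.1220    0.1382    0.1622    1.0583]
Total output x = L · d:
  x_0 = 1.1301·48 + 0.0573·49 + 0.2126·31 + 0.1738·51 + 0.1442·54 + 0.0606·54 = 83.5704
  x_1 = 0.1739·48 + 1.0458·49 + 0.1162·31 + 0.1381·51 + 0.0660·54 + 0.1077·54 = 79.6188
  x_2 = 0.1170·48 + 0.1142·49 + 1.1920·31 + 0.1379·51 + 0.1470·54 + 0.1436·54 = 70.8840
  x_3 = 0.1290·48 + 0.1052·49 + 0.2020·31 + 1.1915·51 + 0.1903·54 + 0.0761·54 = 92.7642
  x_4 = 0.0817·48 + 0.1598·49 + 0.1854·31 + 0.0847·51 + 1.1086·54 + 0.0815·54 = 86.0814
  x_5 = 0.1028·48 + 0.1527·49 + 0.1220·31 + 0.1382·51 + 0.1622·54 + 1.0583·54 = 89.1540

86.0814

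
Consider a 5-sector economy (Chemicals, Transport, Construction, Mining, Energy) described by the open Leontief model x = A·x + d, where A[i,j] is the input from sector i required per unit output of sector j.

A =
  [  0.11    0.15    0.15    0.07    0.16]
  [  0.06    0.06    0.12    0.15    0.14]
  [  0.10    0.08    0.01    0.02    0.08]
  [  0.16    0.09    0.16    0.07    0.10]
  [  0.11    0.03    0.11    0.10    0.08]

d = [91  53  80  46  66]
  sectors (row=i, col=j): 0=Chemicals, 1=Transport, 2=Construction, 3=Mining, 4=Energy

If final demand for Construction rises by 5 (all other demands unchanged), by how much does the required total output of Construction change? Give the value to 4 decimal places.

5.3924

Form M = I − A:
  [  0.89   -0.15   -0.15   -0.07   -0.16]
  [ -0.06    0.94   -0.12   -0.15   -0.14]
  [ -0.10   -0.08    0.99   -0.02   -0.08]
  [ -0.16   -0.09   -0.16    0.93   -0.10]
  [ -0.11   -0.03   -0.11   -0.10    0.92]
Leontief inverse L = M⁻¹:
  [  1.2388    0.2472    0.2781    0.1709    0.2958]
  [  0.1746    1.1411    0.2294    0.2289    0.2488]
  [  0.1613    0.1292    1.0785    0.0722    0.1494]
  [  0.2797    0.1862    0.2771    1.1567    0.2268]
  [  0.2035    0.1024    0.1998    0.1623    1.1729]
Total output x = L · d:
  x_0 = 1.2388·91 + 0.2472·53 + 0.2781·80 + 0.1709·46 + 0.2958·66 = 175.4658
  x_1 = 0.1746·91 + 1.1411·53 + 0.2294·80 + 0.2289·46 + 0.2488·66 = 121.6692
  x_2 = 0.1613·91 + 0.1292·53 + 1.0785·80 + 0.0722·46 + 0.1494·66 = 120.9881
  x_3 = 0.2797·91 + 0.1862·53 + 0.2771·80 + 1.1567·46 + 0.2268·66 = 125.6601
  x_4 = 0.2035·91 + 0.1024·53 + 0.1998·80 + 0.1623·46 + 1.1729·66 = 124.8109
Δx_2 = L[2,2] · Δd_2 = 1.0785 · 5 = 5.3924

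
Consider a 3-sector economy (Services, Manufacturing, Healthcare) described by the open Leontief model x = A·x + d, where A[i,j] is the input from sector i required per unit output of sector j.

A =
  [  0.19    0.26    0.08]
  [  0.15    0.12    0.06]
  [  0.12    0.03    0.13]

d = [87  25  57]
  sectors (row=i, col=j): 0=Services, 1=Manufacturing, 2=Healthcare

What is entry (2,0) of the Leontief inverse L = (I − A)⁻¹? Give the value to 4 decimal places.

L[2,0] = 0.1918

Form M = I − A:
  [  0.81   -0.26   -0.08]
  [ -0.15    0.88   -0.06]
  [ -0.12   -0.03    0.87]
Leontief inverse L = M⁻¹:
  [  1.3305    0.3982    0.1498]
  [  0.2399    1.2108    0.1056]
  [  0.1918    0.0967    1.1737]
Total output x = L · d:
  x_0 = 1.3305·87 + 0.3982·25 + 0.1498·57 = 134.2482
  x_1 = 0.2399·87 + 1.2108·25 + 0.1056·57 = 57.1563
  x_2 = 0.1918·87 + 0.0967·25 + 1.1737·57 = 86.0051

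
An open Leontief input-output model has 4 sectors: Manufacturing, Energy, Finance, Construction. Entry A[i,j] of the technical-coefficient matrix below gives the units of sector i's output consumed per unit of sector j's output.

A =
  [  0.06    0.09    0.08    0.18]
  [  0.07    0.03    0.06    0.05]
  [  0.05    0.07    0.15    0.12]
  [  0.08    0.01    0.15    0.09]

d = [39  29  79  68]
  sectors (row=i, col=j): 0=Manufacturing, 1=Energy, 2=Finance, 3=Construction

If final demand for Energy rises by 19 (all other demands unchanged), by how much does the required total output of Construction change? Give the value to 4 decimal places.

Form M = I − A:
  [  0.94   -0.09   -0.08   -0.18]
  [ -0.07    0.97   -0.06   -0.05]
  [ -0.05   -0.07    0.85   -0.12]
  [ -0.08   -0.01   -0.15    0.91]
Leontief inverse L = M⁻¹:
  [  1.1015    0.1159    0.1550    0.2447]
  [  0.0907    1.0473    0.0981    0.0884]
  [  0.0881    0.0984    1.2242    0.1843]
  [  0.1124    0.0379    0.2165    1.1518]
Total output x = L · d:
  x_0 = 1.1015·39 + 0.1159·29 + 0.1550·79 + 0.2447·68 = 75.2089
  x_1 = 0.0907·39 + 1.0473·29 + 0.0981·79 + 0.0884·68 = 47.6723
  x_2 = 0.0881·39 + 0.0984·29 + 1.2242·79 + 0.1843·68 = 115.5367
  x_3 = 0.1124·39 + 0.0379·29 + 0.2165·79 + 1.1518·68 = 100.9054
Δx_3 = L[3,1] · Δd_1 = 0.0379 · 19 = 0.7205

0.7205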